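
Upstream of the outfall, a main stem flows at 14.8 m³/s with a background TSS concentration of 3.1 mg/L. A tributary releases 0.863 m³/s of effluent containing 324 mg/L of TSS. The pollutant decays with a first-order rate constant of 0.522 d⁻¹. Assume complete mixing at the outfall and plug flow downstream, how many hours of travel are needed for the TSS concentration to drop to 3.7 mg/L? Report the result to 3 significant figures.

79.3 h

Mass balance: C = (14.80·3.100 + 0.8630·324.0) / 15.66 = 325.5/15.66 = 20.78 mg/L.
20.78·exp(−k·t) = 3.7 → t = ln(20.78/3.7)/k = 285600 s = 79.34 h.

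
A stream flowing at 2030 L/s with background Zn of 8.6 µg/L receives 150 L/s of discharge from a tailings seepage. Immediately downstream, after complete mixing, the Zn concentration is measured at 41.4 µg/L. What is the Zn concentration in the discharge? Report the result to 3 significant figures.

485 µg/L

Mass balance: 2030·8.600 + 150.0·Cₑ = 2180·41.40
→ Cₑ = (2180·41.40 − 2030·8.600) / 150.0 = 485.3 µg/L.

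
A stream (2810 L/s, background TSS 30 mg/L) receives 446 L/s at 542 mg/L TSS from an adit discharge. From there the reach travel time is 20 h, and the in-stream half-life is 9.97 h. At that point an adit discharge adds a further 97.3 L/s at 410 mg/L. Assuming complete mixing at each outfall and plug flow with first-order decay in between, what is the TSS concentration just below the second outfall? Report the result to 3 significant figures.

Mass balance: C = (2810·30.00 + 446.0·542.0) / 3256 = 326000/3256 = 100.1 mg/L; combined flow 3256 L/s.
Half-life 9.97 h → k = ln 2 / 9.97 = 0.06952 h⁻¹ = 1.669 d⁻¹.
After decay, C = 100.1 × e^(−kt) = 100.1 × 0.2490 = 24.93 mg/L.
At the second outfall, C = (3256·24.93 + 97.30·410.0) / (3256 + 97.30) = 36.10 mg/L.

36.1 mg/L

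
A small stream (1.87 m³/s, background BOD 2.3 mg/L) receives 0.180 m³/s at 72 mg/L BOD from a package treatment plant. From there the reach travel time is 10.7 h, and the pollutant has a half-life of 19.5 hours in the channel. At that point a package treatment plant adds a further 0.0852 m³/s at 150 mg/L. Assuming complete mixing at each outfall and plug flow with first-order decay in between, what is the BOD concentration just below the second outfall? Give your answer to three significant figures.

11.5 mg/L

Mass balance: C = (1.870·2.300 + 0.1800·72.00) / 2.050 = 17.26/2.050 = 8.420 mg/L; combined flow 2.050 m³/s.
Half-life 19.5 h → k = ln 2 / 19.5 = 0.03555 h⁻¹ = 0.8531 d⁻¹.
First-order decay: C = 8.420·exp(−k·t) = 8.420·0.6836 = 5.756 mg/L.
Second outfall: C = (2.050·5.756 + 0.08520·150.0)/2.135 = 11.51 mg/L.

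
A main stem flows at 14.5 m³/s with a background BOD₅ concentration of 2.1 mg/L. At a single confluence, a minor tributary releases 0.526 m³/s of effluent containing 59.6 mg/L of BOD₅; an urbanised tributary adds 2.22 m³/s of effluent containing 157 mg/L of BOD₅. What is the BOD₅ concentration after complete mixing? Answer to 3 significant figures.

After mixing, C = (14.50·2.100 + 0.5260·59.60 + 2.220·157.0) / 17.25 = 410.3/17.25 = 23.79 mg/L.

23.8 mg/L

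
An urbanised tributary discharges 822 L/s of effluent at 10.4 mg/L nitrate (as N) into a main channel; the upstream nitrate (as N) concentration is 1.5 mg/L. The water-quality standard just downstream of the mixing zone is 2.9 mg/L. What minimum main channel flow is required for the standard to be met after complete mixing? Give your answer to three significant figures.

Set C_mix = 2.9: (Q·1.500 + 822.0·10.40) / (Q + 822.0) = 2.9
→ Q = 822.0·(10.40 − 2.9)/(2.9 − 1.500) = 4404 L/s.

4400 L/s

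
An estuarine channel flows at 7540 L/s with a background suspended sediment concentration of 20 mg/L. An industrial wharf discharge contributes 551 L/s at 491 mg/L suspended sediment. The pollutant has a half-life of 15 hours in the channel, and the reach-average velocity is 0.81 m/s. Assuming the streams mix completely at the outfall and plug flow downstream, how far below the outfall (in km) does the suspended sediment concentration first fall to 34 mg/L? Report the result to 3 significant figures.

Mass balance: C = (7540·20.00 + 551.0·491.0) / 8091 = 421300/8091 = 52.08 mg/L.
Half-life 15 h → k = ln 2 / 15 = 0.04621 h⁻¹ = 1.109 d⁻¹.
Set 52.08·exp(−k·t) = 34 → t = ln(52.08/34)/k = 33210 s = 9.226 h.
Distance = v·t = 0.81·33210 = 26900 m = 26.90 km.

26.9 km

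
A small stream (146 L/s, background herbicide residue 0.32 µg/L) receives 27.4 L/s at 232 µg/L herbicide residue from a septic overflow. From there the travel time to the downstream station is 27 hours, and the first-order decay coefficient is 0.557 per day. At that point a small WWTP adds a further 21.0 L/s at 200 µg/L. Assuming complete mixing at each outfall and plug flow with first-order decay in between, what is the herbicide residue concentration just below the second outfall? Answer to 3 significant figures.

Flow-weighted average: C = (146.0·0.3200 + 27.40·232.0) / 173.4 = 6404/173.4 = 36.93 µg/L; combined flow 173.4 L/s.
After decay, C = 36.93 × e^(−kt) = 36.93 × 0.5344 = 19.73 µg/L.
Second outfall: C = (173.4·19.73 + 21.00·200.0)/194.4 = 39.21 µg/L.

39.2 µg/L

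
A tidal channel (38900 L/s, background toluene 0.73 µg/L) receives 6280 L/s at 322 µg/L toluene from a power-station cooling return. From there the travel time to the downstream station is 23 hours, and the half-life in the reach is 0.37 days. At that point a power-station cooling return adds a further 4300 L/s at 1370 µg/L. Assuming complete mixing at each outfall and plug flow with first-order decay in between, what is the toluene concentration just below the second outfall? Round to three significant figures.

Conservation of mass: C = (38900·0.7300 + 6280·322.0) / 45180 = 2051000/45180 = 45.39 µg/L; combined flow 45180 L/s.
Half-life 0.37 d → k = ln 2 / 0.37 = 1.873 d⁻¹.
After decay, C = 45.39 × e^(−kt) = 45.39 × 0.1661 = 7.538 µg/L.
Second outfall: C = (45180·7.538 + 4300·1370)/49480 = 125.9 µg/L.

126 µg/L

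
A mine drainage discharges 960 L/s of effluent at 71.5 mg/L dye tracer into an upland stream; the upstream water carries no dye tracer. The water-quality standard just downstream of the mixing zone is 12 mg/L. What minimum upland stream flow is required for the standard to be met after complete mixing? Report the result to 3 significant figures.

Set C_mix = 12: (Q·0 + 960.0·71.50) / (Q + 960.0) = 12
→ Q = 960.0·(71.50 − 12)/(12 − 0) = 4760 L/s.

4760 L/s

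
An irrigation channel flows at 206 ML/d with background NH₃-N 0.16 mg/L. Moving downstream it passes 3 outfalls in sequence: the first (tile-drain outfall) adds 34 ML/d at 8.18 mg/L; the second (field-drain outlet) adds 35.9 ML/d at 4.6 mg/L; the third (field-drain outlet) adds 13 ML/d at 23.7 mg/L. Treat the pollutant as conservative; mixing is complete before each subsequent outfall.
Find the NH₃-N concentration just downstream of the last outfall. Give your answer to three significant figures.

After outfall 1: Q = 206.0 + 34.00 = 240.0 ML/d; C = (206.0·0.1600 + 34.00·8.180)/240.0 = 1.296 mg/L.
After outfall 2: Q = 240.0 + 35.90 = 275.9 ML/d; C = (240.0·1.296 + 35.90·4.600)/275.9 = 1.726 mg/L.
After outfall 3: Q = 275.9 + 13.00 = 288.9 ML/d; C = (275.9·1.726 + 13.00·23.70)/288.9 = 2.715 mg/L.

2.71 mg/L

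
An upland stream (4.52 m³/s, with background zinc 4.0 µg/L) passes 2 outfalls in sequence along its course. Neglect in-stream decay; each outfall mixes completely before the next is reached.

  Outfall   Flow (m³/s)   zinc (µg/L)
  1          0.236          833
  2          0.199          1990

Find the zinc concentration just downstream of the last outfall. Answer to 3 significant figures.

123 µg/L

After outfall 1: Q = 4.520 + 0.2360 = 4.756 m³/s; C = (4.520·4.000 + 0.2360·833.0)/4.756 = 45.14 µg/L.
After outfall 2: Q = 4.756 + 0.1990 = 4.955 m³/s; C = (4.756·45.14 + 0.1990·1990)/4.955 = 123.2 µg/L.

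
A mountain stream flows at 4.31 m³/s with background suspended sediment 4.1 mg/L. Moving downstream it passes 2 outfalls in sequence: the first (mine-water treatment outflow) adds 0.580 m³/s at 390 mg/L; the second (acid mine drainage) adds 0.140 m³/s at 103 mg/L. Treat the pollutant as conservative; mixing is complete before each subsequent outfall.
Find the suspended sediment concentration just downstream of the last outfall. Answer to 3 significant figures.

51.4 mg/L

Below outfall 1: Q → 4.890 m³/s, C = (4.310·4.100 + 0.5800·390.0)/4.890 = 49.87 mg/L.
Below outfall 2: Q → 5.030 m³/s, C = (4.890·49.87 + 0.1400·103.0)/5.030 = 51.35 mg/L.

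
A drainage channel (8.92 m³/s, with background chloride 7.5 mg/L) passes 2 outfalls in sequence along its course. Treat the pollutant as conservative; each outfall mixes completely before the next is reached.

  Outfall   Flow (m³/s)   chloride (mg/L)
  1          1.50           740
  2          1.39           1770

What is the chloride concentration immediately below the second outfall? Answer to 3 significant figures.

After outfall 1: Q = 8.920 + 1.500 = 10.42 m³/s; C = (8.920·7.500 + 1.500·740.0)/10.42 = 112.9 mg/L.
After outfall 2: Q = 10.42 + 1.390 = 11.81 m³/s; C = (10.42·112.9 + 1.390·1770)/11.81 = 308.0 mg/L.

308 mg/L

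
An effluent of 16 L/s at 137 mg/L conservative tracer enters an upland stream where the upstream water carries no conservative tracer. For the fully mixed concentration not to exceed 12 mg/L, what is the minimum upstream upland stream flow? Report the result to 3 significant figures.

Set C_mix = 12: (Q·0 + 16.00·137.0) / (Q + 16.00) = 12
→ Q = 16.00·(137.0 − 12)/(12 − 0) = 166.7 L/s.

167 L/s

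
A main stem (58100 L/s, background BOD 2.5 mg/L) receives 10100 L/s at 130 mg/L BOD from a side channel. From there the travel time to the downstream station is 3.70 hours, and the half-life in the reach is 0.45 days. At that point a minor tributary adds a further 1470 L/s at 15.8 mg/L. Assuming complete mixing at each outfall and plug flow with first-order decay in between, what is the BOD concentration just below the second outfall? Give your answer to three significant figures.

16.8 mg/L

Mass balance: C = (58100·2.500 + 10100·130.0) / 68200 = 1458000/68200 = 21.38 mg/L; combined flow 68200 L/s.
Half-life 0.45 d → k = ln 2 / 0.45 = 1.540 d⁻¹.
After decay, C = 21.38 × e^(−kt) = 21.38 × 0.7886 = 16.86 mg/L.
Second outfall: C = (68200·16.86 + 1470·15.80)/69670 = 16.84 mg/L.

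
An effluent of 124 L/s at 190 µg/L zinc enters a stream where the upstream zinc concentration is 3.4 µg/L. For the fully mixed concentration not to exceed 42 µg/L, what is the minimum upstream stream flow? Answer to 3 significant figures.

Set C_mix = 42: (Q·3.400 + 124.0·190.0) / (Q + 124.0) = 42
→ Q = 124.0·(190.0 − 42)/(42 − 3.400) = 475.4 L/s.

475 L/s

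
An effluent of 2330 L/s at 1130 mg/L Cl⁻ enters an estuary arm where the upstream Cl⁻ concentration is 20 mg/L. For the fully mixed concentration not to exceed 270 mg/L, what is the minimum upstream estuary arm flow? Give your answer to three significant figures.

8020 L/s

Set C_mix = 270: (Q·20.00 + 2330·1130) / (Q + 2330) = 270
→ Q = 2330·(1130 − 270)/(270 − 20.00) = 8015 L/s.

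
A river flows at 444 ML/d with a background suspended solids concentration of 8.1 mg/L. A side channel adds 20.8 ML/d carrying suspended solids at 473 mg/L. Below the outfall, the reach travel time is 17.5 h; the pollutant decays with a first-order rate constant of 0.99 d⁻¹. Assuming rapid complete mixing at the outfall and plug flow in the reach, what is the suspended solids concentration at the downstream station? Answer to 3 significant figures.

14.0 mg/L

Conservation of mass: C = (444.0·8.100 + 20.80·473.0) / 464.8 = 13430/464.8 = 28.90 mg/L.
First-order decay: C = 28.90·exp(−k·t) = 28.90·0.4858 = 14.04 mg/L.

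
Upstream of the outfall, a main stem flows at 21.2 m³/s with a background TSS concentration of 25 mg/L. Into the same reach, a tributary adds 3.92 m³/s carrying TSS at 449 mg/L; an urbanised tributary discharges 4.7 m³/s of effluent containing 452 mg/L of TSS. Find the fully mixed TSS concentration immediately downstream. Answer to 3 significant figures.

Mass balance: C = (21.20·25.00 + 3.920·449.0 + 4.700·452.0) / 29.82 = 4414/29.82 = 148.0 mg/L.

148 mg/L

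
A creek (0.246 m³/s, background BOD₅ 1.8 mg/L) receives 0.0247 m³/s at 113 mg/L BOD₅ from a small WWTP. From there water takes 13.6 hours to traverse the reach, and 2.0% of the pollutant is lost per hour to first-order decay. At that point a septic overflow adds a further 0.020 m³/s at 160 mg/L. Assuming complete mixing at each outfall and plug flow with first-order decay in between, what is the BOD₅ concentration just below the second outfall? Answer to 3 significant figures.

19.5 mg/L

Flow-weighted average: C = (0.2460·1.800 + 0.02470·113.0) / 0.2707 = 3.234/0.2707 = 11.95 mg/L; combined flow 0.2707 m³/s.
2.0%/h lost → k = −ln(1 − 0.02) = 0.02020 h⁻¹.
First-order decay: C = 11.95·exp(−k·t) = 11.95·0.7598 = 9.076 mg/L.
Second outfall: C = (0.2707·9.076 + 0.02000·160.0)/0.2907 = 19.46 mg/L.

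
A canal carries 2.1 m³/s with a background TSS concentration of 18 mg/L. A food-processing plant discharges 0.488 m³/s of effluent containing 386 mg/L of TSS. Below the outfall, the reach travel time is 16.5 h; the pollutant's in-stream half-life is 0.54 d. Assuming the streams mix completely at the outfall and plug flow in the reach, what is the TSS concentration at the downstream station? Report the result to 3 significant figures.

36.2 mg/L

Conservation of mass: C = (2.100·18.00 + 0.4880·386.0) / 2.588 = 226.2/2.588 = 87.39 mg/L.
Half-life 0.54 d → k = ln 2 / 0.54 = 1.284 d⁻¹.
First-order decay: C = 87.39·exp(−k·t) = 87.39·0.4138 = 36.16 mg/L.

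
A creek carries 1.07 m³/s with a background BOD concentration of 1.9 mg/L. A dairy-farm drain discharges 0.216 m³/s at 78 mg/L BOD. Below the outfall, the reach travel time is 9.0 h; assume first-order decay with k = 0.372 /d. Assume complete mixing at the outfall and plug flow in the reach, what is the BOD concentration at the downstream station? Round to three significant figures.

Flow-weighted average: C = (1.070·1.900 + 0.2160·78.00) / 1.286 = 18.88/1.286 = 14.68 mg/L.
First-order decay: C = 14.68·exp(−k·t) = 14.68·0.8698 = 12.77 mg/L.

12.8 mg/L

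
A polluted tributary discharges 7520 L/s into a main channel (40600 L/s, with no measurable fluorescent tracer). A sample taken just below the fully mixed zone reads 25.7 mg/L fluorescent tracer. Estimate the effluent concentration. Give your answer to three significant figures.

164 mg/L

Mass balance: 40600·0 + 7520·Cₑ = 48120·25.70
→ Cₑ = (48120·25.70 − 40600·0) / 7520 = 164.5 mg/L.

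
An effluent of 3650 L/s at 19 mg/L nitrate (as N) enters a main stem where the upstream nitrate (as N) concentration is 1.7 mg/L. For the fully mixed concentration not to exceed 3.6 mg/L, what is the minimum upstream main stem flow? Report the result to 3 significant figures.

29600 L/s

Set C_mix = 3.6: (Q·1.700 + 3650·19.00) / (Q + 3650) = 3.6
→ Q = 3650·(19.00 − 3.6)/(3.6 − 1.700) = 29580 L/s.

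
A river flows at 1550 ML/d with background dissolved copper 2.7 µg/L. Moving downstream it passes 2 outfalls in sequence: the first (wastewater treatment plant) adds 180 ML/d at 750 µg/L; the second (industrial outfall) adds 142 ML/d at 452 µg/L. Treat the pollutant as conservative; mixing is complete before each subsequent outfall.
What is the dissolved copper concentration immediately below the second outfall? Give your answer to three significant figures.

Outfall 1: combined Q = 1730 ML/d; C = (1550·2.700 + 180.0·750.0)/1730 = 80.45 µg/L.
Outfall 2: combined Q = 1872 ML/d; C = (1730·80.45 + 142.0·452.0)/1872 = 108.6 µg/L.

109 µg/L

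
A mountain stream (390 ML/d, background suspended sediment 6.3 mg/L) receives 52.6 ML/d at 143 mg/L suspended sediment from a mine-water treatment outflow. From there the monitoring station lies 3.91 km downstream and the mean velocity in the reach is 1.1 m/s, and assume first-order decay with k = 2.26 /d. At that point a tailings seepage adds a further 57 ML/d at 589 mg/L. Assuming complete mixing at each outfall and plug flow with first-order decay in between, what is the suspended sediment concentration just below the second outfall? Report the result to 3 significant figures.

85.4 mg/L

Mass balance: C = (390.0·6.300 + 52.60·143.0) / 442.6 = 9979/442.6 = 22.55 mg/L; combined flow 442.6 ML/d.
Travel time t = 3.91·1000 / 1.1 = 3555 s = 0.9874 h.
After decay, C = 22.55 × e^(−kt) = 22.55 × 0.9112 = 20.54 mg/L.
At the second outfall, C = (442.6·20.54 + 57.00·589.0) / (442.6 + 57.00) = 85.40 mg/L.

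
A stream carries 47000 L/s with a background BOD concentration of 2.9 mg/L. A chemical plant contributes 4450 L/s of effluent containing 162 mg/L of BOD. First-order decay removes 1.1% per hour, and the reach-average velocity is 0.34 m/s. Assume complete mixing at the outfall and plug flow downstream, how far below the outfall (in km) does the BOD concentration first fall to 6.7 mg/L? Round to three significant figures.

After mixing, C = (47000·2.900 + 4450·162.0) / 51450 = 857200/51450 = 16.66 mg/L.
1.1%/h lost → k = −ln(1 − 0.011) = 0.01106 h⁻¹.
Set 16.66·exp(−k·t) = 6.7 → t = ln(16.66/6.7)/k = 296500 s = 82.36 h.
Distance = v·t = 0.34·296500 = 100800 m = 100.8 km.

101 km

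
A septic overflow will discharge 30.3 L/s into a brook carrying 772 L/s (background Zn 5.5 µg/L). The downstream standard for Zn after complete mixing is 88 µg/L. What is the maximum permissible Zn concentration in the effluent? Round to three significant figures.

2190 µg/L

At the limit, (Qr·Cr + Qe·Cₑ)/(Qr + Qe) = 88:
Cₑ = (802.3·88 − 772.0·5.500) / 30.30 = 2190 µg/L.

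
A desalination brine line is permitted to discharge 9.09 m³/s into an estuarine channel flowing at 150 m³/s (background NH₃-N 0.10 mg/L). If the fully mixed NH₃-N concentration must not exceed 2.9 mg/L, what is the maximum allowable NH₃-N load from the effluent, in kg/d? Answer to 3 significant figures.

38600 kg/d

Mass balance at the limit: 150.0·0.1000 + 9.090·Cₑ = 159.1·2.9 → Cₑ = 49.10 mg/L.
Load = 9.090 m³/s × 49.10 g/m³ × 86 400 s/d = 38570 kg/d.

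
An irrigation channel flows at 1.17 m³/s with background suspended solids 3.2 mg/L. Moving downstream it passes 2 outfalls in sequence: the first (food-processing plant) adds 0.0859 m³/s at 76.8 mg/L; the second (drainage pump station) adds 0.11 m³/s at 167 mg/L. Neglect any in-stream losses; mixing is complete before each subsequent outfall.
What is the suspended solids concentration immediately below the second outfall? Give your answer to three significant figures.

Below outfall 1: Q → 1.256 m³/s, C = (1.170·3.200 + 0.08590·76.80)/1.256 = 8.234 mg/L.
Below outfall 2: Q → 1.366 m³/s, C = (1.256·8.234 + 0.1100·167.0)/1.366 = 21.02 mg/L.

21.0 mg/L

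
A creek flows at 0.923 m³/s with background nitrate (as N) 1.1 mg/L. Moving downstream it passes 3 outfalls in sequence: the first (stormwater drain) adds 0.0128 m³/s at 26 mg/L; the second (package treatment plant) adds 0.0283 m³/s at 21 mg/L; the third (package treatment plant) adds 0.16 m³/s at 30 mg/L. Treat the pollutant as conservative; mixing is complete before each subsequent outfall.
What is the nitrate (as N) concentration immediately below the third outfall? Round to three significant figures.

6.00 mg/L

After outfall 1: Q = 0.9230 + 0.01280 = 0.9358 m³/s; C = (0.9230·1.100 + 0.01280·26.00)/0.9358 = 1.441 mg/L.
After outfall 2: Q = 0.9358 + 0.02830 = 0.9641 m³/s; C = (0.9358·1.441 + 0.02830·21.00)/0.9641 = 2.015 mg/L.
After outfall 3: Q = 0.9641 + 0.1600 = 1.124 m³/s; C = (0.9641·2.015 + 0.1600·30.00)/1.124 = 5.998 mg/L.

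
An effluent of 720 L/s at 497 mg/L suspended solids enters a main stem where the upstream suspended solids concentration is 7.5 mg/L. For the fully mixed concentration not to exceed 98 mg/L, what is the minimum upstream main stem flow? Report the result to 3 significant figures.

3170 L/s

Set C_mix = 98: (Q·7.500 + 720.0·497.0) / (Q + 720.0) = 98
→ Q = 720.0·(497.0 − 98)/(98 − 7.500) = 3174 L/s.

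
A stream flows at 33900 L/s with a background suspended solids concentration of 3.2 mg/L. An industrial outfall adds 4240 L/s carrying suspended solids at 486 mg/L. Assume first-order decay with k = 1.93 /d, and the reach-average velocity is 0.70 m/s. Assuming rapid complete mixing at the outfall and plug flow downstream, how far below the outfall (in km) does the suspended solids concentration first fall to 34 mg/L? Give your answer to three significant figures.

Mass balance: C = (33900·3.200 + 4240·486.0) / 38140 = 2169000/38140 = 56.87 mg/L.
Set 56.87·exp(−k·t) = 34 → t = ln(56.87/34)/k = 23030 s = 6.397 h.
Distance = v·t = 0.70·23030 = 16120 m = 16.12 km.

16.1 km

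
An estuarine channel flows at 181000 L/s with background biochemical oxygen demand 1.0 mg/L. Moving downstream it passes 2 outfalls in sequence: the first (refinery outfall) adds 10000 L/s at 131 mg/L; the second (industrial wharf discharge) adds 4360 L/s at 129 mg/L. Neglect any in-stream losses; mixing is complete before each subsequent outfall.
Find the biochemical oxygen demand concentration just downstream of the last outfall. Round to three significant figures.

10.5 mg/L

Outfall 1: combined Q = 191000 L/s; C = (181000·1.000 + 10000·131.0)/191000 = 7.806 mg/L.
Outfall 2: combined Q = 195400 L/s; C = (191000·7.806 + 4360·129.0)/195400 = 10.51 mg/L.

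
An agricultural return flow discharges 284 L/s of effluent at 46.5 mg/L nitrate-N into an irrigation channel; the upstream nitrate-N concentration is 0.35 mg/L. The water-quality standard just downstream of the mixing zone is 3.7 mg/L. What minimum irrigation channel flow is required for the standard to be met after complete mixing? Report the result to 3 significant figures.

Set C_mix = 3.7: (Q·0.3500 + 284.0·46.50) / (Q + 284.0) = 3.7
→ Q = 284.0·(46.50 − 3.7)/(3.7 − 0.3500) = 3628 L/s.

3630 L/s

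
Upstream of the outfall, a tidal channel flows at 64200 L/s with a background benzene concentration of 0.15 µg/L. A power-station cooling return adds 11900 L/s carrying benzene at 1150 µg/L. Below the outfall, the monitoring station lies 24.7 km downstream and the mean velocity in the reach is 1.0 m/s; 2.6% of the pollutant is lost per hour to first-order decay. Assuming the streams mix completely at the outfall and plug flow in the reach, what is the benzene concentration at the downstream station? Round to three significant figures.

150 µg/L

Mixed concentration C = ΣQC/ΣQ = (64200·0.1500 + 11900·1150) / 76100 = 13690000/76100 = 180.0 µg/L.
Travel time t = 24.7·1000 / 1.0 = 24700 s = 6.861 h.
2.6%/h lost → k = −ln(1 − 0.026) = 0.02634 h⁻¹.
First-order decay: C = 180.0·exp(−k·t) = 180.0·0.8346 = 150.2 µg/L.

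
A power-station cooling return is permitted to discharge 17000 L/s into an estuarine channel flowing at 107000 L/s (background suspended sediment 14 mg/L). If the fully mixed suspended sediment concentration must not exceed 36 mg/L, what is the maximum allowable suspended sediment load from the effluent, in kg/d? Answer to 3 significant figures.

Mass balance at the limit: 107000·14.00 + 17000·Cₑ = 124000·36 → Cₑ = 174.5 mg/L.
17000 L/s = 17.00 m³/s. Load = 17.00 m³/s × 174.5 g/m³ × 86 400 s/d = 256300 kg/d.

256000 kg/d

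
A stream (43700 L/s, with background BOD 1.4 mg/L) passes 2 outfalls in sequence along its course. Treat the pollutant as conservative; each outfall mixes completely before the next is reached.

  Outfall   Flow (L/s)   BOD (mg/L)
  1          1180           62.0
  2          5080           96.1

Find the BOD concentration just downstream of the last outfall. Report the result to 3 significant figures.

After outfall 1: Q = 43700 + 1180 = 44880 L/s; C = (43700·1.400 + 1180·62.00)/44880 = 2.993 mg/L.
After outfall 2: Q = 44880 + 5080 = 49960 L/s; C = (44880·2.993 + 5080·96.10)/49960 = 12.46 mg/L.

12.5 mg/L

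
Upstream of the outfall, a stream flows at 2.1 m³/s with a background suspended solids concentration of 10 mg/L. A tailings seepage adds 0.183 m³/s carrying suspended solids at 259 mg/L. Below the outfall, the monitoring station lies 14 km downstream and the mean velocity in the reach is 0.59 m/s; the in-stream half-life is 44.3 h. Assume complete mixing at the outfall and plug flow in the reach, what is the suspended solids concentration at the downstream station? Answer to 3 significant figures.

27.0 mg/L

Mass balance: C = (2.100·10.00 + 0.1830·259.0) / 2.283 = 68.40/2.283 = 29.96 mg/L.
Travel time t = 14·1000 / 0.59 = 23730 s = 6.591 h.
Half-life 44.3 h → k = ln 2 / 44.3 = 0.01565 h⁻¹ = 0.3755 d⁻¹.
Applying C = C₀e^(−kt): 29.96 × 0.9020 = 27.02 mg/L.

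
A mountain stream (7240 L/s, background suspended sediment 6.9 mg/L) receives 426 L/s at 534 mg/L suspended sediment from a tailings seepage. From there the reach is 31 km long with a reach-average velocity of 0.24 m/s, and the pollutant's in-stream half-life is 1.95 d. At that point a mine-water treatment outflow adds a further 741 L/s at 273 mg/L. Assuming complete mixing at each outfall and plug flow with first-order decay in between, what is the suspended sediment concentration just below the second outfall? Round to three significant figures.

Mass balance: C = (7240·6.900 + 426.0·534.0) / 7666 = 277400/7666 = 36.19 mg/L; combined flow 7666 L/s.
Travel time t = 31·1000 / 0.24 = 129200 s = 35.88 h.
Half-life 1.95 d → k = ln 2 / 1.95 = 0.3555 d⁻¹.
First-order decay: C = 36.19·exp(−k·t) = 36.19·0.5878 = 21.27 mg/L.
Second outfall: C = (7666·21.27 + 741.0·273.0)/8407 = 43.46 mg/L.

43.5 mg/L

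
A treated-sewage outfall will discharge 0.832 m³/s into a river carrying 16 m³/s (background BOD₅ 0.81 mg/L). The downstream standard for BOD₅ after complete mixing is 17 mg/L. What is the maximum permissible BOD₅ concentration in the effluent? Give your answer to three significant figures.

328 mg/L

At the limit, (Qr·Cr + Qe·Cₑ)/(Qr + Qe) = 17:
Cₑ = (16.83·17 − 16.00·0.8100) / 0.8320 = 328.3 mg/L.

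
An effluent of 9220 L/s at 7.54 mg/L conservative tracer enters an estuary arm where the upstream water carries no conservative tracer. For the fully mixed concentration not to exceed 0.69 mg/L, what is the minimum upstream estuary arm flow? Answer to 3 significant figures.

Set C_mix = 0.69: (Q·0 + 9220·7.540) / (Q + 9220) = 0.69
→ Q = 9220·(7.540 − 0.69)/(0.69 − 0) = 91530 L/s.

91500 L/s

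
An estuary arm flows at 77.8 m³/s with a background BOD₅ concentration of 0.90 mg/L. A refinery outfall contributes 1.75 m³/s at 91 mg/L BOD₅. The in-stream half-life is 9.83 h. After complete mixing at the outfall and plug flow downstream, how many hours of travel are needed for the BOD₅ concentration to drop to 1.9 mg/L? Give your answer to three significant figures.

Mass balance: C = (77.80·0.9000 + 1.750·91.00) / 79.55 = 229.3/79.55 = 2.882 mg/L.
Half-life 9.83 h → k = ln 2 / 9.83 = 0.07051 h⁻¹ = 1.692 d⁻¹.
2.882·exp(−k·t) = 1.9 → t = ln(2.882/1.9)/k = 21270 s = 5.909 h.

5.91 h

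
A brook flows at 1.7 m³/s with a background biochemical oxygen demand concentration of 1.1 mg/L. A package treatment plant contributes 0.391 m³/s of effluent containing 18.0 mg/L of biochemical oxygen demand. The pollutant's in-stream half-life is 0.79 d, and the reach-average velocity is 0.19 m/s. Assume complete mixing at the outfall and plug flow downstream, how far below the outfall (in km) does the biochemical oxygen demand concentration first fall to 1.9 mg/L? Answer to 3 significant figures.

Conservation of mass: C = (1.700·1.100 + 0.3910·18.00) / 2.091 = 8.908/2.091 = 4.260 mg/L.
Half-life 0.79 d → k = ln 2 / 0.79 = 0.8774 d⁻¹.
Set 4.260·exp(−k·t) = 1.9 → t = ln(4.260/1.9)/k = 79510 s = 22.09 h.
Distance = v·t = 0.19·79510 = 15110 m = 15.11 km.

15.1 km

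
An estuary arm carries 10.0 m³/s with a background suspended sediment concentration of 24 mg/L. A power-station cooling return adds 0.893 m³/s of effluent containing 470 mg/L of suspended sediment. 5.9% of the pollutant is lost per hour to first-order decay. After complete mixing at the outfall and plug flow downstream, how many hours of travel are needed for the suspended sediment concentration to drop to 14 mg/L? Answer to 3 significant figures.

24.1 h

Mass balance: C = (10.00·24.00 + 0.8930·470.0) / 10.89 = 659.7/10.89 = 60.56 mg/L.
5.9%/h lost → k = −ln(1 − 0.059) = 0.06081 h⁻¹.
60.56·exp(−k·t) = 14 → t = ln(60.56/14)/k = 86700 s = 24.08 h.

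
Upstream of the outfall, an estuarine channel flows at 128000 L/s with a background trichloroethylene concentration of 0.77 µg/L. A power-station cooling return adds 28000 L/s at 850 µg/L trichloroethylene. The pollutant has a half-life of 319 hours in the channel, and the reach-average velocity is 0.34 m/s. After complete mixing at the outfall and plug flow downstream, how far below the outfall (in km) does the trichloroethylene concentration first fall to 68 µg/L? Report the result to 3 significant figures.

Mixed concentration C = ΣQC/ΣQ = (128000·0.7700 + 28000·850.0) / 156000 = 23900000/156000 = 153.2 µg/L.
Half-life 319 h → k = ln 2 / 319 = 0.002173 h⁻¹ = 0.05215 d⁻¹.
Set 153.2·exp(−k·t) = 68 → t = ln(153.2/68)/k = 1346000 s = 373.8 h.
Distance = v·t = 0.34·1346000 = 457500 m = 457.5 km.

458 km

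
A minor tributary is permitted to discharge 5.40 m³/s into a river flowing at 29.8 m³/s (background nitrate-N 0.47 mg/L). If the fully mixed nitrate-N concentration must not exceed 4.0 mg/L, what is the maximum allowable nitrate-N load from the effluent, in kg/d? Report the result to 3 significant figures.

Mass balance at the limit: 29.80·0.4700 + 5.400·Cₑ = 35.20·4.0 → Cₑ = 23.48 mg/L.
Load = 5.400 m³/s × 23.48 g/m³ × 86 400 s/d = 10960 kg/d.

11000 kg/d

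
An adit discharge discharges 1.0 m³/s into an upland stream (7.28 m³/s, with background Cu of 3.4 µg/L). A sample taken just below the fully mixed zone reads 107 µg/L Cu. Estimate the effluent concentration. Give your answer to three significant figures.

861 µg/L

Mass balance: 7.280·3.400 + 1.000·Cₑ = 8.280·107.0
→ Cₑ = (8.280·107.0 − 7.280·3.400) / 1.000 = 861.2 µg/L.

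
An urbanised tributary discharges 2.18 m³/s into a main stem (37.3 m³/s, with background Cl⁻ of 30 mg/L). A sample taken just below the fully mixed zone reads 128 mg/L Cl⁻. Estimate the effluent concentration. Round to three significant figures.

Mass balance: 37.30·30.00 + 2.180·Cₑ = 39.48·128.0
→ Cₑ = (39.48·128.0 − 37.30·30.00) / 2.180 = 1805 mg/L.

1800 mg/L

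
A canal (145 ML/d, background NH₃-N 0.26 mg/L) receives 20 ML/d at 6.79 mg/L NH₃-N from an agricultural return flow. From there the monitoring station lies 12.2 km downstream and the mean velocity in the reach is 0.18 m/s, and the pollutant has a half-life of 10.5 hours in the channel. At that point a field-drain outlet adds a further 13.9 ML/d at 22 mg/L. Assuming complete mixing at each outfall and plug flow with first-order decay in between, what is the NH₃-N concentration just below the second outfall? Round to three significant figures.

Mass balance: C = (145.0·0.2600 + 20.00·6.790) / 165.0 = 173.5/165.0 = 1.052 mg/L; combined flow 165.0 ML/d.
Travel time t = 12.2·1000 / 0.18 = 67780 s = 18.83 h.
Half-life 10.5 h → k = ln 2 / 10.5 = 0.06601 h⁻¹ = 1.584 d⁻¹.
After decay, C = 1.052 × e^(−kt) = 1.052 × 0.2886 = 0.3034 mg/L.
Second outfall: C = (165.0·0.3034 + 13.90·22.00)/178.9 = 1.989 mg/L.

1.99 mg/L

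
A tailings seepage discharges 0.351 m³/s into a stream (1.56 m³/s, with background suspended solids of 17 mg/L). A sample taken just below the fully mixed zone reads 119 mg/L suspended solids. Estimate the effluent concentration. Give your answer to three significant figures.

Mass balance: 1.560·17.00 + 0.3510·Cₑ = 1.911·119.0
→ Cₑ = (1.911·119.0 − 1.560·17.00) / 0.3510 = 572.3 mg/L.

572 mg/L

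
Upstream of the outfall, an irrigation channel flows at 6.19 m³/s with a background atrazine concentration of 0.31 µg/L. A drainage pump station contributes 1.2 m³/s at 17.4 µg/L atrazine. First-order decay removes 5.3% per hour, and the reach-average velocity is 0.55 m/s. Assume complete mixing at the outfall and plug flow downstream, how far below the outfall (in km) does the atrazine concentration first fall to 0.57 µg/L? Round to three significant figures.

Conservation of mass: C = (6.190·0.3100 + 1.200·17.40) / 7.390 = 22.80/7.390 = 3.085 µg/L.
5.3%/h lost → k = −ln(1 − 0.053) = 0.05446 h⁻¹.
Set 3.085·exp(−k·t) = 0.57 → t = ln(3.085/0.57)/k = 111600 s = 31.01 h.
Distance = v·t = 0.55·111600 = 61400 m = 61.40 km.

61.4 km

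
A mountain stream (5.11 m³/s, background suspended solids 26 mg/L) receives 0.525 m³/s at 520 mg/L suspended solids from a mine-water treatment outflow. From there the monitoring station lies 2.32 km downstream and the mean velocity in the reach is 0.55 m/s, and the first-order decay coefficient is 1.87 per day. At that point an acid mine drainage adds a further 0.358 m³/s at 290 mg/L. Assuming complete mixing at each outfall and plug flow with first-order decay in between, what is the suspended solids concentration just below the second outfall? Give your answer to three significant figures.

Mixed concentration C = ΣQC/ΣQ = (5.110·26.00 + 0.5250·520.0) / 5.635 = 405.9/5.635 = 72.02 mg/L; combined flow 5.635 m³/s.
Travel time t = 2.32·1000 / 0.55 = 4218 s = 1.172 h.
Applying C = C₀e^(−kt): 72.02 × 0.9127 = 65.74 mg/L.
At the second outfall, C = (5.635·65.74 + 0.3580·290.0) / (5.635 + 0.3580) = 79.14 mg/L.

79.1 mg/L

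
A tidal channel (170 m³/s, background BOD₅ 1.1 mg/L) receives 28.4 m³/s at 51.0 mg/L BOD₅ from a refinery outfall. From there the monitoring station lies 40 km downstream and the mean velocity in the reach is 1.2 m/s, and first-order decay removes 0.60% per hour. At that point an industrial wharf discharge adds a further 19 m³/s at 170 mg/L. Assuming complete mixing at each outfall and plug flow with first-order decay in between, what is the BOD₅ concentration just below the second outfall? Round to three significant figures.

22.0 mg/L

Mixed concentration C = ΣQC/ΣQ = (170.0·1.100 + 28.40·51.00) / 198.4 = 1635/198.4 = 8.243 mg/L; combined flow 198.4 m³/s.
Travel time t = 40·1000 / 1.2 = 33330 s = 9.259 h.
0.60%/h lost → k = −ln(1 − 0.006) = 0.006018 h⁻¹.
Decay over the reach: 8.243·exp(−kt) = 8.243·0.9458 = 7.796 mg/L.
Second outfall: C = (198.4·7.796 + 19.00·170.0)/217.4 = 21.97 mg/L.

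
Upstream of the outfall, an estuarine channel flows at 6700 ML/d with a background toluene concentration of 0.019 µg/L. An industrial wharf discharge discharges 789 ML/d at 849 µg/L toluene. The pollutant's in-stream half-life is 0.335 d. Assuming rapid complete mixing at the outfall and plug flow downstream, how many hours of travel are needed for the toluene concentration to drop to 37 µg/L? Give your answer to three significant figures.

10.2 h

Mass balance: C = (6700·0.01900 + 789.0·849.0) / 7489 = 670000/7489 = 89.46 µg/L.
Half-life 0.335 d → k = ln 2 / 0.335 = 2.069 d⁻¹.
89.46·exp(−k·t) = 37 → t = ln(89.46/37)/k = 36870 s = 10.24 h.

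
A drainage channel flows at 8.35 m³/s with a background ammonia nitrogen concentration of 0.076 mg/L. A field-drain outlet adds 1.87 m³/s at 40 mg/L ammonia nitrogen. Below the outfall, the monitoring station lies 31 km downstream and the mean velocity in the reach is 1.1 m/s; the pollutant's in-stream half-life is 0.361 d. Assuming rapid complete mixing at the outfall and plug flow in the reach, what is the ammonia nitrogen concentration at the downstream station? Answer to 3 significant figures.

3.95 mg/L

Mixed concentration C = ΣQC/ΣQ = (8.350·0.07600 + 1.870·40.00) / 10.22 = 75.43/10.22 = 7.381 mg/L.
Travel time t = 31·1000 / 1.1 = 28180 s = 7.828 h.
Half-life 0.361 d → k = ln 2 / 0.361 = 1.920 d⁻¹.
First-order decay: C = 7.381·exp(−k·t) = 7.381·0.5346 = 3.946 mg/L.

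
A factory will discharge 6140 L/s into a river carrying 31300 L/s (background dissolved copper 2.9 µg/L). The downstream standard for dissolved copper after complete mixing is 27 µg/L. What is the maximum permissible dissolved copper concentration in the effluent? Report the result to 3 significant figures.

At the limit, (Qr·Cr + Qe·Cₑ)/(Qr + Qe) = 27:
Cₑ = (37440·27 − 31300·2.900) / 6140 = 149.9 µg/L.

150 µg/L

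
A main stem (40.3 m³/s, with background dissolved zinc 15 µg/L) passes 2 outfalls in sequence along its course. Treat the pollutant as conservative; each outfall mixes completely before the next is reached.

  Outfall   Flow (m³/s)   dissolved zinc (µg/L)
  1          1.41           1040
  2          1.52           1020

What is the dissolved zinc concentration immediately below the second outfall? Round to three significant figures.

83.8 µg/L

Outfall 1: combined Q = 41.71 m³/s; C = (40.30·15.00 + 1.410·1040)/41.71 = 49.65 µg/L.
Outfall 2: combined Q = 43.23 m³/s; C = (41.71·49.65 + 1.520·1020)/43.23 = 83.77 µg/L.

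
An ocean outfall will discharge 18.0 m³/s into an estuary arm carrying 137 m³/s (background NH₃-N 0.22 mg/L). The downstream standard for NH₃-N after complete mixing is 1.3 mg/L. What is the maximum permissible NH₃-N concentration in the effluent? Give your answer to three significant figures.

9.52 mg/L

At the limit, (Qr·Cr + Qe·Cₑ)/(Qr + Qe) = 1.3:
Cₑ = (155.0·1.3 − 137.0·0.2200) / 18.00 = 9.520 mg/L.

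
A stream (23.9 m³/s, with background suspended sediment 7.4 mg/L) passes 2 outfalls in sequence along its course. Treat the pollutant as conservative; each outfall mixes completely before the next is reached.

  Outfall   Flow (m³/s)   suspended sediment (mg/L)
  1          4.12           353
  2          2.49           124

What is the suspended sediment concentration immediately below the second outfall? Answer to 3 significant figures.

63.6 mg/L

Outfall 1: combined Q = 28.02 m³/s; C = (23.90·7.400 + 4.120·353.0)/28.02 = 58.22 mg/L.
Outfall 2: combined Q = 30.51 m³/s; C = (28.02·58.22 + 2.490·124.0)/30.51 = 63.59 mg/L.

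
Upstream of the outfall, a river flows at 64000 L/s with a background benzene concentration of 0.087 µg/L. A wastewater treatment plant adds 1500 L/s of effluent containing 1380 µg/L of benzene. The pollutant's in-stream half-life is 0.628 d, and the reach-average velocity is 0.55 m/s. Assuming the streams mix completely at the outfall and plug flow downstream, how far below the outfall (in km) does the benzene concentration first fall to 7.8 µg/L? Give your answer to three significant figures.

Mass balance: C = (64000·0.08700 + 1500·1380) / 65500 = 2076000/65500 = 31.69 µg/L.
Half-life 0.628 d → k = ln 2 / 0.628 = 1.104 d⁻¹.
Set 31.69·exp(−k·t) = 7.8 → t = ln(31.69/7.8)/k = 109700 s = 30.48 h.
Distance = v·t = 0.55·109700 = 60350 m = 60.35 km.

60.4 km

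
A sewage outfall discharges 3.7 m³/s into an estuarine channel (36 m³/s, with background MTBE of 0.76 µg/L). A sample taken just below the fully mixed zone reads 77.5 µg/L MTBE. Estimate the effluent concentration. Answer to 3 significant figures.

Mass balance: 36.00·0.7600 + 3.700·Cₑ = 39.70·77.50
→ Cₑ = (39.70·77.50 − 36.00·0.7600) / 3.700 = 824.2 µg/L.

824 µg/L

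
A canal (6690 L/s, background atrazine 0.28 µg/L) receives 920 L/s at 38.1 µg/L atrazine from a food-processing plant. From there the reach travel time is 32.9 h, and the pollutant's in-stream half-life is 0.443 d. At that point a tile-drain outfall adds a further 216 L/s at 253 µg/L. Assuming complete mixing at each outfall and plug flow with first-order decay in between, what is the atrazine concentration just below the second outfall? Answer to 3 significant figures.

Mass balance: C = (6690·0.2800 + 920.0·38.10) / 7610 = 36930/7610 = 4.852 µg/L; combined flow 7610 L/s.
Half-life 0.443 d → k = ln 2 / 0.443 = 1.565 d⁻¹.
Applying C = C₀e^(−kt): 4.852 × 0.1171 = 0.5681 µg/L.
Second outfall: C = (7610·0.5681 + 216.0·253.0)/7826 = 7.535 µg/L.

7.54 µg/L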